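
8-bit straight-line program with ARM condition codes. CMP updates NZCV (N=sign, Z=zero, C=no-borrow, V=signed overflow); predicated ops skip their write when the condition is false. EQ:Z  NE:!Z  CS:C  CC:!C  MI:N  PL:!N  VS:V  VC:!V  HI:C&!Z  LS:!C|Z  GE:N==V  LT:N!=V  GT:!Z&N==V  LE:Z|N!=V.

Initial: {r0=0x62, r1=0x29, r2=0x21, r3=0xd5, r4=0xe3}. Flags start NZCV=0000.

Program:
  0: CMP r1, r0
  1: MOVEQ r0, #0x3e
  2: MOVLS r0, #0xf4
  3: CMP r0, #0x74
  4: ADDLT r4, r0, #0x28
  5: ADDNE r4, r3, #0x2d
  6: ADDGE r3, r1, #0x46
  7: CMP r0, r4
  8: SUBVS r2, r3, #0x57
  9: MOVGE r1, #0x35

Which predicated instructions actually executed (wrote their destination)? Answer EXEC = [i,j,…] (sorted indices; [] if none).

EXEC = [2,4,5]

[0] flags=1000 → (cmp)
[1] flags=1000 EQ?F → skip
[2] flags=1000 LS?T → r0=0xf4
[3] flags=1010 → (cmp)
[4] flags=1010 LT?T → r4=0x1c
[5] flags=1010 NE?T → r4=0x02
[6] flags=1010 GE?F → skip
[7] flags=1010 → (cmp)
[8] flags=1010 VS?F → skip
[9] flags=1010 GE?F → skip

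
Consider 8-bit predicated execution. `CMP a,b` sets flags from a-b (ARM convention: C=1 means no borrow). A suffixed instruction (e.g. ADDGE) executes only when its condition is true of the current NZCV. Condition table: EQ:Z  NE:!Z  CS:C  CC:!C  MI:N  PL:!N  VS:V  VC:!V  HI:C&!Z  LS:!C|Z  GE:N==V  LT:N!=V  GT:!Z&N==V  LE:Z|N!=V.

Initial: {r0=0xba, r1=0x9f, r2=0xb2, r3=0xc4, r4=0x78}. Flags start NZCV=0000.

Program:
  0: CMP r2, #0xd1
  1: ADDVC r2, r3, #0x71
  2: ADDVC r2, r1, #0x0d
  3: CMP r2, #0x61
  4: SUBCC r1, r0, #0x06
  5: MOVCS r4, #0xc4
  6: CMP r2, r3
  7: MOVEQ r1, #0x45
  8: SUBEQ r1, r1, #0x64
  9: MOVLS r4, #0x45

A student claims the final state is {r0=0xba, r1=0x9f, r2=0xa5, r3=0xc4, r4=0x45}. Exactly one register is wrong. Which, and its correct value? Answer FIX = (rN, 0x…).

0: ✓ CMP  NZCV=1000
1: ✓ ADDVC  r2←0x35
2: ✓ ADDVC  r2←0xac
3: ✓ CMP  NZCV=0011
4: · SUBCC
5: ✓ MOVCS  r4←0xc4
6: ✓ CMP  NZCV=1000
7: · MOVEQ
8: · SUBEQ
9: ✓ MOVLS  r4←0x45

FIX = (r2, 0xac)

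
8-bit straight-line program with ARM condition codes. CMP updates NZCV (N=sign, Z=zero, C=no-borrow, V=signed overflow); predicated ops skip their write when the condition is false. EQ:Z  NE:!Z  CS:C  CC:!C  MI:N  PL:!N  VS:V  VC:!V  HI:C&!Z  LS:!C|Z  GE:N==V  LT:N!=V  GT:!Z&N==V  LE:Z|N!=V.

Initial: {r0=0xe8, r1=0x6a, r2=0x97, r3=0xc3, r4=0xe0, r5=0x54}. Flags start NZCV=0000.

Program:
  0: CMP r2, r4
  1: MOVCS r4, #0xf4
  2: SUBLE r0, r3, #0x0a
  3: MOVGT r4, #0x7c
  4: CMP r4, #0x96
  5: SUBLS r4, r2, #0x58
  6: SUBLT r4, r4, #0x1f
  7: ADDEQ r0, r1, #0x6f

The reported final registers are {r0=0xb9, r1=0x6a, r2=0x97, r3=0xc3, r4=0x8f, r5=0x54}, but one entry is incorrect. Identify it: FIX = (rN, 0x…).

FIX = (r4, 0xe0)

[0] flags=1000 → (cmp)
[1] flags=1000 CS?F → skip
[2] flags=1000 LE?T → r0=0xb9
[3] flags=1000 GT?F → skip
[4] flags=0010 → (cmp)
[5] flags=0010 LS?F → skip
[6] flags=0010 LT?F → skip
[7] flags=0010 EQ?F → skip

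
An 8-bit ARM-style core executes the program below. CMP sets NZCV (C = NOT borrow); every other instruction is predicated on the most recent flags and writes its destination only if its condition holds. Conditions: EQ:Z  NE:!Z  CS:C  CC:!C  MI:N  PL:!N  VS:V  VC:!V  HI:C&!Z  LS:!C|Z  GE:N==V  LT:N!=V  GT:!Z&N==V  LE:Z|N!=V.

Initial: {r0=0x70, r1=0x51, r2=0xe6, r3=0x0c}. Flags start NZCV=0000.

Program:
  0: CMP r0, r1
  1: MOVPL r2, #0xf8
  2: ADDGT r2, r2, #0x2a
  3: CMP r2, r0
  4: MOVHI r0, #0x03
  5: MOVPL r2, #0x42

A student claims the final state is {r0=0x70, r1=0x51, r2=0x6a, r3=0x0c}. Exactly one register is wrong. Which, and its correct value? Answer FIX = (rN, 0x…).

[0] flags=0010 → (cmp)
[1] flags=0010 PL?T → r2=0xf8
[2] flags=0010 GT?T → r2=0x22
[3] flags=1000 → (cmp)
[4] flags=1000 HI?F → skip
[5] flags=1000 PL?F → skip

FIX = (r2, 0x22)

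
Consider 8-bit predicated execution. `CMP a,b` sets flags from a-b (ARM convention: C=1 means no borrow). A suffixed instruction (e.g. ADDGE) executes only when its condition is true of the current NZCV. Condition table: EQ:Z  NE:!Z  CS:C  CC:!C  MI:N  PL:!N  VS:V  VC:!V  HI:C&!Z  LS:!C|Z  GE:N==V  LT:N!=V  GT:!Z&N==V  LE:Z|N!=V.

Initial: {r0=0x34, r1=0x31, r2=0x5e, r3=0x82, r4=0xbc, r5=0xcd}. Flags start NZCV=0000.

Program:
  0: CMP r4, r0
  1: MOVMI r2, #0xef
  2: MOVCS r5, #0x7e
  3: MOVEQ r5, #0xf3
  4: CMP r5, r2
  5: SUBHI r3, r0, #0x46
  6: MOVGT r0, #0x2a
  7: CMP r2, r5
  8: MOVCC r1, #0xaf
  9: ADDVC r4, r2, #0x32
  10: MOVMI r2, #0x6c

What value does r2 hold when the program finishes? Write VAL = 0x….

0: ✓ CMP  NZCV=1010
1: ✓ MOVMI  r2←0xef
2: ✓ MOVCS  r5←0x7e
3: · MOVEQ
4: ✓ CMP  NZCV=1001
5: · SUBHI
6: ✓ MOVGT  r0←0x2a
7: ✓ CMP  NZCV=0011
8: · MOVCC
9: · ADDVC
10: · MOVMI

VAL = 0xef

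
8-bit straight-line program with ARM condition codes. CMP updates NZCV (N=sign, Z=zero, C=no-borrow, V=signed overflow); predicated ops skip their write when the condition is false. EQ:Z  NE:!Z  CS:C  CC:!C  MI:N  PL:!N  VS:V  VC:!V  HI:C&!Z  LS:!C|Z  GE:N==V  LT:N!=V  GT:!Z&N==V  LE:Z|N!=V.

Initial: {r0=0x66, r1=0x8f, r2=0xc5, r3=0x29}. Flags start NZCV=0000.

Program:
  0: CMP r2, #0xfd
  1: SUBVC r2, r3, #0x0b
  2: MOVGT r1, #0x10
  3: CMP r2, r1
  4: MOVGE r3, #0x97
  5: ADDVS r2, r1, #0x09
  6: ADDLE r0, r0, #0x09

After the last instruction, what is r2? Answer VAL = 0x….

[0] flags=1000 → (cmp)
[1] flags=1000 VC?T → r2=0x1e
[2] flags=1000 GT?F → skip
[3] flags=1001 → (cmp)
[4] flags=1001 GE?T → r3=0x97
[5] flags=1001 VS?T → r2=0x98
[6] flags=1001 LE?F → skip

VAL = 0x98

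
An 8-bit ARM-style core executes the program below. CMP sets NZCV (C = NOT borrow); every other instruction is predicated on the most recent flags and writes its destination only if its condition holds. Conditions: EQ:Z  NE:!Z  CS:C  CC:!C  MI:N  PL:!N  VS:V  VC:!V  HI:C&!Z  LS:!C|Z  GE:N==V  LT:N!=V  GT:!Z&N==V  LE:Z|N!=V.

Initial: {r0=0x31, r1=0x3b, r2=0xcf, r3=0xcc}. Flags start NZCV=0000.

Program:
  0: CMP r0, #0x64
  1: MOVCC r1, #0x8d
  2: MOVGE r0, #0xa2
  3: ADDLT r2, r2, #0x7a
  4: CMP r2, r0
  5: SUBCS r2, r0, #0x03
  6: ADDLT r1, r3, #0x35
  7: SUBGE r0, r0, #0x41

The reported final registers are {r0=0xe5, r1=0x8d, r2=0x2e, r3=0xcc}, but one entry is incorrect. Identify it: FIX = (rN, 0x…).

0: ✓ CMP  NZCV=1000
1: ✓ MOVCC  r1←0x8d
2: · MOVGE
3: ✓ ADDLT  r2←0x49
4: ✓ CMP  NZCV=0010
5: ✓ SUBCS  r2←0x2e
6: · ADDLT
7: ✓ SUBGE  r0←0xf0

FIX = (r0, 0xf0)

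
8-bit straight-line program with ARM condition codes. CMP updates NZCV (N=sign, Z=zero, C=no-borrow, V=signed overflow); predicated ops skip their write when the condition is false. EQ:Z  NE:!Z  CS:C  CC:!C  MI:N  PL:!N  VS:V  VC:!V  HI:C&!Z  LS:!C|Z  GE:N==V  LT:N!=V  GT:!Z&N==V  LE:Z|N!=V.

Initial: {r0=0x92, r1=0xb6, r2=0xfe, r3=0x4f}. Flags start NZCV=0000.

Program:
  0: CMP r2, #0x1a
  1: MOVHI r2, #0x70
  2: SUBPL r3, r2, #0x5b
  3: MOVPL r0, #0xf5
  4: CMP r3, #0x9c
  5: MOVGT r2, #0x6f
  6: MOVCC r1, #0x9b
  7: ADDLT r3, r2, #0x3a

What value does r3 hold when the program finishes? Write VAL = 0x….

VAL = 0x4f

[0] flags=1010 → (cmp)
[1] flags=1010 HI?T → r2=0x70
[2] flags=1010 PL?F → skip
[3] flags=1010 PL?F → skip
[4] flags=1001 → (cmp)
[5] flags=1001 GT?T → r2=0x6f
[6] flags=1001 CC?T → r1=0x9b
[7] flags=1001 LT?F → skip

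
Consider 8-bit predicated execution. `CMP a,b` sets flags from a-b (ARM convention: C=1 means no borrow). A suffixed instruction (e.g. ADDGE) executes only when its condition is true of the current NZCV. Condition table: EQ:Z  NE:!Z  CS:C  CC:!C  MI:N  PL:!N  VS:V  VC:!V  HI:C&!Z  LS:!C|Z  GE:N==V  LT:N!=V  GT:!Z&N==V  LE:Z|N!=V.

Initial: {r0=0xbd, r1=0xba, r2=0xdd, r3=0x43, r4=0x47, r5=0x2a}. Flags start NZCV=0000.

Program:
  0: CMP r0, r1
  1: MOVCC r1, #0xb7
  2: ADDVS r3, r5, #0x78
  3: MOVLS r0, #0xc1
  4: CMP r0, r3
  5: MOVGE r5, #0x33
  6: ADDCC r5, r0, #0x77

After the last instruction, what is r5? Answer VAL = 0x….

[0] flags=0010 → (cmp)
[1] flags=0010 CC?F → skip
[2] flags=0010 VS?F → skip
[3] flags=0010 LS?F → skip
[4] flags=0011 → (cmp)
[5] flags=0011 GE?F → skip
[6] flags=0011 CC?F → skip

VAL = 0x2a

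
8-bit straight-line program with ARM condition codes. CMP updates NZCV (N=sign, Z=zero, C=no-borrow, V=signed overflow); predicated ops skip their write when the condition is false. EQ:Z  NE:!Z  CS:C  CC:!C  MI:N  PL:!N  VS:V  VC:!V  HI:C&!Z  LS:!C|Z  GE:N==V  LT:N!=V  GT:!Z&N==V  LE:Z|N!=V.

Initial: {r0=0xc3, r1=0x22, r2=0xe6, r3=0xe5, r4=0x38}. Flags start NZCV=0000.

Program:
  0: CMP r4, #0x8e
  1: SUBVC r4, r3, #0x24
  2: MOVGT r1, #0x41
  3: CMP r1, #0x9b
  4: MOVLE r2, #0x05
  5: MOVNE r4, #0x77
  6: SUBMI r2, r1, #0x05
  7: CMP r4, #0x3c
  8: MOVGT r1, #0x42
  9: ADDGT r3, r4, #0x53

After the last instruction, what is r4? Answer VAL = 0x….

VAL = 0x77

[0] flags=1001 → (cmp)
[1] flags=1001 VC?F → skip
[2] flags=1001 GT?T → r1=0x41
[3] flags=1001 → (cmp)
[4] flags=1001 LE?F → skip
[5] flags=1001 NE?T → r4=0x77
[6] flags=1001 MI?T → r2=0x3c
[7] flags=0010 → (cmp)
[8] flags=0010 GT?T → r1=0x42
[9] flags=0010 GT?T → r3=0xca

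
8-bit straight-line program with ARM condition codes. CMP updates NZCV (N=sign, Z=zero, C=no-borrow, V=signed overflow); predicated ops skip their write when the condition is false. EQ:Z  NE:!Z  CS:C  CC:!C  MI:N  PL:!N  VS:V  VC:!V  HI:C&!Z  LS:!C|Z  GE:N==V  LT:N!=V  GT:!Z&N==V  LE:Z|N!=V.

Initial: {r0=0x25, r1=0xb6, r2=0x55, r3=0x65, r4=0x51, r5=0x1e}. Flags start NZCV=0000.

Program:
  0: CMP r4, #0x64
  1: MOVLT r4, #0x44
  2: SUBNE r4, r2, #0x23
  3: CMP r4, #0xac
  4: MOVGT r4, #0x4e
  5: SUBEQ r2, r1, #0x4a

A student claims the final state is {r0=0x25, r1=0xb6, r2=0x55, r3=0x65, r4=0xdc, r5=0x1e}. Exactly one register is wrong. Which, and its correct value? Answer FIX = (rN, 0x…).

FIX = (r4, 0x4e)

[0] flags=1000 → (cmp)
[1] flags=1000 LT?T → r4=0x44
[2] flags=1000 NE?T → r4=0x32
[3] flags=1001 → (cmp)
[4] flags=1001 GT?T → r4=0x4e
[5] flags=1001 EQ?F → skip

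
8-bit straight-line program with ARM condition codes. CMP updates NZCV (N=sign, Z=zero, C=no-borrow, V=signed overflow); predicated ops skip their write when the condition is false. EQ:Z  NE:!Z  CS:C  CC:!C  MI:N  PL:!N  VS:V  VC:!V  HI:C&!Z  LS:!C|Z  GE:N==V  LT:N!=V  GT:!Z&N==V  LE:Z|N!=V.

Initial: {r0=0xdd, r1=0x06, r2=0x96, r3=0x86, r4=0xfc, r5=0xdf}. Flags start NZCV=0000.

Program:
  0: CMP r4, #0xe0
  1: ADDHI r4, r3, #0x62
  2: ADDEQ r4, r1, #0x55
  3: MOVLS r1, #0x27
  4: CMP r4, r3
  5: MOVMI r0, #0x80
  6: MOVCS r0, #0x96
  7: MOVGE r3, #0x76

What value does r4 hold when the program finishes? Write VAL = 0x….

VAL = 0xe8

[0] flags=0010 → (cmp)
[1] flags=0010 HI?T → r4=0xe8
[2] flags=0010 EQ?F → skip
[3] flags=0010 LS?F → skip
[4] flags=0010 → (cmp)
[5] flags=0010 MI?F → skip
[6] flags=0010 CS?T → r0=0x96
[7] flags=0010 GE?T → r3=0x76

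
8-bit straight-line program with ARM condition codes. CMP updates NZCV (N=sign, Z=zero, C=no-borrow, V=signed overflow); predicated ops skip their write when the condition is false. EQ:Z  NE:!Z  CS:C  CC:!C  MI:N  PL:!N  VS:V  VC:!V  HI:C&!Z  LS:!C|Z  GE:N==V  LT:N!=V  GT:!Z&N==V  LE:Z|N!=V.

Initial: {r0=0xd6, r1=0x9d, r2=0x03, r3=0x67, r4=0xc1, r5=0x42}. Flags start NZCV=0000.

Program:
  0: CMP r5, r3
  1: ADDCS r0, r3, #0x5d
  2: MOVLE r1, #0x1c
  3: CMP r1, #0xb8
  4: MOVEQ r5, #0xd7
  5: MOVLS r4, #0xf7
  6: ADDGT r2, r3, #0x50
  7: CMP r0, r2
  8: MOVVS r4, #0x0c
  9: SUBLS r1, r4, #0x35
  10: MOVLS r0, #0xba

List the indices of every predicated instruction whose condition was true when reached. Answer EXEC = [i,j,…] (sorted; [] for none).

0: ✓ CMP  NZCV=1000
1: · ADDCS
2: ✓ MOVLE  r1←0x1c
3: ✓ CMP  NZCV=0000
4: · MOVEQ
5: ✓ MOVLS  r4←0xf7
6: ✓ ADDGT  r2←0xb7
7: ✓ CMP  NZCV=0010
8: · MOVVS
9: · SUBLS
10: · MOVLS

EXEC = [2,5,6]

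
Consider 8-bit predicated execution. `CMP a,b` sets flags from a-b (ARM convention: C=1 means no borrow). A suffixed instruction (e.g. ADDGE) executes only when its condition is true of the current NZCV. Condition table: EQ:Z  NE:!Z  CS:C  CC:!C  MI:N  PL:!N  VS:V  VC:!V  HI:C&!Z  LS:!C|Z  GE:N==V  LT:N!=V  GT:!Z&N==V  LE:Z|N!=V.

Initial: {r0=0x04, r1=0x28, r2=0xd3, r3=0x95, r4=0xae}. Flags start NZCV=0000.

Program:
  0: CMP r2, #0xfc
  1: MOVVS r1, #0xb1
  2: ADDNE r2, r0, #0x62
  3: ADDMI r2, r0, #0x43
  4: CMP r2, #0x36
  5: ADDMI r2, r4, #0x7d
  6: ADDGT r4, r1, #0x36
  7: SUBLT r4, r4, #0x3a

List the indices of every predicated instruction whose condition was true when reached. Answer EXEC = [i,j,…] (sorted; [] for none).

EXEC = [2,3,6]

[0] flags=1000 → (cmp)
[1] flags=1000 VS?F → skip
[2] flags=1000 NE?T → r2=0x66
[3] flags=1000 MI?T → r2=0x47
[4] flags=0010 → (cmp)
[5] flags=0010 MI?F → skip
[6] flags=0010 GT?T → r4=0x5e
[7] flags=0010 LT?F → skip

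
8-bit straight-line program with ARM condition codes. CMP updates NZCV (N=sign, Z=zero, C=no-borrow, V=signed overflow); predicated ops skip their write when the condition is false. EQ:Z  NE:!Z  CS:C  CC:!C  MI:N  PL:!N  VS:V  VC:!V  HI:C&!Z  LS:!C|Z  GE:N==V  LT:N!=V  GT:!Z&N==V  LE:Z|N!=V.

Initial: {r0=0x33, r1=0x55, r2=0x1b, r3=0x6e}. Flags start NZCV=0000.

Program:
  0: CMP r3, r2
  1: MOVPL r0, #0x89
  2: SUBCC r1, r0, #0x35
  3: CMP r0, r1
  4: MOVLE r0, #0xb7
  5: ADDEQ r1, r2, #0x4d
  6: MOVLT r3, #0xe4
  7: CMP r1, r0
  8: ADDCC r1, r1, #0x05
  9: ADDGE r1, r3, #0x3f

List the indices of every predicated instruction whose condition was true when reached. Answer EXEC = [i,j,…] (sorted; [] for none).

EXEC = [1,4,6,8,9]

[0] flags=0010 → (cmp)
[1] flags=0010 PL?T → r0=0x89
[2] flags=0010 CC?F → skip
[3] flags=0011 → (cmp)
[4] flags=0011 LE?T → r0=0xb7
[5] flags=0011 EQ?F → skip
[6] flags=0011 LT?T → r3=0xe4
[7] flags=1001 → (cmp)
[8] flags=1001 CC?T → r1=0x5a
[9] flags=1001 GE?T → r1=0x23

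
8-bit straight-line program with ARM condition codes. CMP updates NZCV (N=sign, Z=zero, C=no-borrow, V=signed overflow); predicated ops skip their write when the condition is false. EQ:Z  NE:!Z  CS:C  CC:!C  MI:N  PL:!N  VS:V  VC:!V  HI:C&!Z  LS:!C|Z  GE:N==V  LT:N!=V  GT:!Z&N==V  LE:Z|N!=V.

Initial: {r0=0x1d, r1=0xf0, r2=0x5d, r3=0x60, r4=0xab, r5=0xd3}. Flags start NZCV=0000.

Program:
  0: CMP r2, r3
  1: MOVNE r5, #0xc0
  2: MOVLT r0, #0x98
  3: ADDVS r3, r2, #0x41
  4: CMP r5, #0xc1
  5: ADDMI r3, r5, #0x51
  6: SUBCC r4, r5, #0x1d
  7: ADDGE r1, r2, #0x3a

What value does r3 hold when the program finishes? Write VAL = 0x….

0: ✓ CMP  NZCV=1000
1: ✓ MOVNE  r5←0xc0
2: ✓ MOVLT  r0←0x98
3: · ADDVS
4: ✓ CMP  NZCV=1000
5: ✓ ADDMI  r3←0x11
6: ✓ SUBCC  r4←0xa3
7: · ADDGE

VAL = 0x11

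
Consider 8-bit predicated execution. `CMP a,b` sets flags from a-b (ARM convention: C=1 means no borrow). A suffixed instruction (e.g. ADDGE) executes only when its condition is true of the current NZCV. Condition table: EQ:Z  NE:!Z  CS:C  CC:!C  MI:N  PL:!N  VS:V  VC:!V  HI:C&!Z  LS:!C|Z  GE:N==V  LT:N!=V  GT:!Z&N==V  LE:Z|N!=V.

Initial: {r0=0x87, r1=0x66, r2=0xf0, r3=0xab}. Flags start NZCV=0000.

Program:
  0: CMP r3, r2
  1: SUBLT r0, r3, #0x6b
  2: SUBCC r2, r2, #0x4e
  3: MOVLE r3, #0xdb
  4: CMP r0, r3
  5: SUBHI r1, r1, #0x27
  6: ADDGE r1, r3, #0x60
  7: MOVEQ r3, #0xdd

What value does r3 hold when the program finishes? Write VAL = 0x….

VAL = 0xdb

[0] flags=1000 → (cmp)
[1] flags=1000 LT?T → r0=0x40
[2] flags=1000 CC?T → r2=0xa2
[3] flags=1000 LE?T → r3=0xdb
[4] flags=0000 → (cmp)
[5] flags=0000 HI?F → skip
[6] flags=0000 GE?T → r1=0x3b
[7] flags=0000 EQ?F → skip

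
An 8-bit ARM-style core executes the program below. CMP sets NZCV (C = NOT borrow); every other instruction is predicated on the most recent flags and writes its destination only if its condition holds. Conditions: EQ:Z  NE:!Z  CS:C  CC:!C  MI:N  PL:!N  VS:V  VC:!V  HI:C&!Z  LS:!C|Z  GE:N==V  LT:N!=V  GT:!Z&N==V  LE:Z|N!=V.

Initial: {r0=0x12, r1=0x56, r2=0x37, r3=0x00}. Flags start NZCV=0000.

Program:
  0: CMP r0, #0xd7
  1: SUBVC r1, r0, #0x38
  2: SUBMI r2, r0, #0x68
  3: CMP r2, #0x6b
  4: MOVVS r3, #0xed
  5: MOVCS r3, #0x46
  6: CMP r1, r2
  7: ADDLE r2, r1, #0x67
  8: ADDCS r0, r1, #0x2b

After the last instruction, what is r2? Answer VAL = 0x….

[0] flags=0000 → (cmp)
[1] flags=0000 VC?T → r1=0xda
[2] flags=0000 MI?F → skip
[3] flags=1000 → (cmp)
[4] flags=1000 VS?F → skip
[5] flags=1000 CS?F → skip
[6] flags=1010 → (cmp)
[7] flags=1010 LE?T → r2=0x41
[8] flags=1010 CS?T → r0=0x05

VAL = 0x41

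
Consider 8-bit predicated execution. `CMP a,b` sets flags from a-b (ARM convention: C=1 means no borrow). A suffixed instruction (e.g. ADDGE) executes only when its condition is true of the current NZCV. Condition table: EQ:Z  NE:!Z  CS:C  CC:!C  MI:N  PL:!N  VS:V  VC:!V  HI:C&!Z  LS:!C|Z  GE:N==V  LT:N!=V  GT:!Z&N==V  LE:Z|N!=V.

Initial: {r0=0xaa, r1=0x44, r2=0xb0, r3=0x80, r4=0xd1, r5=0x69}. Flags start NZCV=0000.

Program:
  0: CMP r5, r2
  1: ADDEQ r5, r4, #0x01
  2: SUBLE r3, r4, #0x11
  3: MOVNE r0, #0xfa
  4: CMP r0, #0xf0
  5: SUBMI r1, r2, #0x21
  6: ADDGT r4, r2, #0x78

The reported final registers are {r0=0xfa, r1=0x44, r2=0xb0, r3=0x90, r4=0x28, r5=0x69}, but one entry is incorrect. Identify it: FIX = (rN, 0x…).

[0] flags=1001 → (cmp)
[1] flags=1001 EQ?F → skip
[2] flags=1001 LE?F → skip
[3] flags=1001 NE?T → r0=0xfa
[4] flags=0010 → (cmp)
[5] flags=0010 MI?F → skip
[6] flags=0010 GT?T → r4=0x28

FIX = (r3, 0x80)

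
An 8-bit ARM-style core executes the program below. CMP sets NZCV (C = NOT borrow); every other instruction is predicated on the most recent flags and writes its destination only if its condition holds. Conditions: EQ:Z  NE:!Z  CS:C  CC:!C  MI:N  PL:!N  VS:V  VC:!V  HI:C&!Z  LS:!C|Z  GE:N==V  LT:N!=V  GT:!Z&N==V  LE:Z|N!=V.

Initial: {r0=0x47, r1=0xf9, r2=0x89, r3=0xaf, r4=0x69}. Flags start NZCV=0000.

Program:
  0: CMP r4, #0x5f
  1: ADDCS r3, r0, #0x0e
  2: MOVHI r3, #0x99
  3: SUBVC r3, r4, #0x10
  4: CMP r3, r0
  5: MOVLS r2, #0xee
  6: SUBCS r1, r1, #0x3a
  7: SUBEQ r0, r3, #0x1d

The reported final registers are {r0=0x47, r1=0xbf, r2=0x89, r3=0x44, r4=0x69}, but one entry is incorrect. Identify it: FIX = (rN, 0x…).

[0] flags=0010 → (cmp)
[1] flags=0010 CS?T → r3=0x55
[2] flags=0010 HI?T → r3=0x99
[3] flags=0010 VC?T → r3=0x59
[4] flags=0010 → (cmp)
[5] flags=0010 LS?F → skip
[6] flags=0010 CS?T → r1=0xbf
[7] flags=0010 EQ?F → skip

FIX = (r3, 0x59)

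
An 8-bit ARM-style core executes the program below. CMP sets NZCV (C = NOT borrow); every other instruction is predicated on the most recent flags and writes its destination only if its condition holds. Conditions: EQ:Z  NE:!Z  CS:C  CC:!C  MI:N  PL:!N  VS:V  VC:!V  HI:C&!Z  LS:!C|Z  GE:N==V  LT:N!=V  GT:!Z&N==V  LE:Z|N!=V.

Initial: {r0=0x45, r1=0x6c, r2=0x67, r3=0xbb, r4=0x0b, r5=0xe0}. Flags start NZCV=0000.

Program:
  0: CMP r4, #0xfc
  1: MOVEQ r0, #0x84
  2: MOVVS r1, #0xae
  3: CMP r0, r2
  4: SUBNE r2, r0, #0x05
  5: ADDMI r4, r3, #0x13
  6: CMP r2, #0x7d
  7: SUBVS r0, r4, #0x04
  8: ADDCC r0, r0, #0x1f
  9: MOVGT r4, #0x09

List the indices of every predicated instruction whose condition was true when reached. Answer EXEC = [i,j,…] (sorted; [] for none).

EXEC = [4,5,8]

[0] flags=0000 → (cmp)
[1] flags=0000 EQ?F → skip
[2] flags=0000 VS?F → skip
[3] flags=1000 → (cmp)
[4] flags=1000 NE?T → r2=0x40
[5] flags=1000 MI?T → r4=0xce
[6] flags=1000 → (cmp)
[7] flags=1000 VS?F → skip
[8] flags=1000 CC?T → r0=0x64
[9] flags=1000 GT?F → skip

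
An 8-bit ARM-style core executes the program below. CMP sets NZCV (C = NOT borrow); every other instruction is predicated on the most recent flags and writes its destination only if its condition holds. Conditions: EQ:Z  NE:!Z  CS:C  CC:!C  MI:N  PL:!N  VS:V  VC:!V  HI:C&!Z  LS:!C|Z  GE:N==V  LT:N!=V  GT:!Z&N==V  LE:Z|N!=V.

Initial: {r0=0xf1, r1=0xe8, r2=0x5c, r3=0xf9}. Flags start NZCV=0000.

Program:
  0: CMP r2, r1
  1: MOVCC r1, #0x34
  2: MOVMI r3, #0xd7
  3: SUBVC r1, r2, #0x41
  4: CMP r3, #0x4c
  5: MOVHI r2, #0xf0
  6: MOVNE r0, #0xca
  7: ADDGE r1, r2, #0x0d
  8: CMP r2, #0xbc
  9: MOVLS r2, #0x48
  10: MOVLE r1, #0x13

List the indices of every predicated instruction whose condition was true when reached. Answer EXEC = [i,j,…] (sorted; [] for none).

EXEC = [1,3,5,6]

[0] flags=0000 → (cmp)
[1] flags=0000 CC?T → r1=0x34
[2] flags=0000 MI?F → skip
[3] flags=0000 VC?T → r1=0x1b
[4] flags=1010 → (cmp)
[5] flags=1010 HI?T → r2=0xf0
[6] flags=1010 NE?T → r0=0xca
[7] flags=1010 GE?F → skip
[8] flags=0010 → (cmp)
[9] flags=0010 LS?F → skip
[10] flags=0010 LE?F → skip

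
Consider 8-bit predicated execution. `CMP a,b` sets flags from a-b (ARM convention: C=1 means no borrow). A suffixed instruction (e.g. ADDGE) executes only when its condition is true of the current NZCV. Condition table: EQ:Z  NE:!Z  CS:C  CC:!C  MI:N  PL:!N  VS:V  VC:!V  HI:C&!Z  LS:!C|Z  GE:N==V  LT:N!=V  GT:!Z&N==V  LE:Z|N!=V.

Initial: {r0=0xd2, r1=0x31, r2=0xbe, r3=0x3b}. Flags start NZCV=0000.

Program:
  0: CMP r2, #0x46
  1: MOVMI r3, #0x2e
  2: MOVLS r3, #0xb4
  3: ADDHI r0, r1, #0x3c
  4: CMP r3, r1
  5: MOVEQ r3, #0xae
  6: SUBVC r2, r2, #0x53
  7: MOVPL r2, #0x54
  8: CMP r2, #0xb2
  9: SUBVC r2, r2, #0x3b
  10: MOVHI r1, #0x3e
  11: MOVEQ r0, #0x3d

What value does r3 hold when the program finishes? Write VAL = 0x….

[0] flags=0011 → (cmp)
[1] flags=0011 MI?F → skip
[2] flags=0011 LS?F → skip
[3] flags=0011 HI?T → r0=0x6d
[4] flags=0010 → (cmp)
[5] flags=0010 EQ?F → skip
[6] flags=0010 VC?T → r2=0x6b
[7] flags=0010 PL?T → r2=0x54
[8] flags=1001 → (cmp)
[9] flags=1001 VC?F → skip
[10] flags=1001 HI?F → skip
[11] flags=1001 EQ?F → skip

VAL = 0x3b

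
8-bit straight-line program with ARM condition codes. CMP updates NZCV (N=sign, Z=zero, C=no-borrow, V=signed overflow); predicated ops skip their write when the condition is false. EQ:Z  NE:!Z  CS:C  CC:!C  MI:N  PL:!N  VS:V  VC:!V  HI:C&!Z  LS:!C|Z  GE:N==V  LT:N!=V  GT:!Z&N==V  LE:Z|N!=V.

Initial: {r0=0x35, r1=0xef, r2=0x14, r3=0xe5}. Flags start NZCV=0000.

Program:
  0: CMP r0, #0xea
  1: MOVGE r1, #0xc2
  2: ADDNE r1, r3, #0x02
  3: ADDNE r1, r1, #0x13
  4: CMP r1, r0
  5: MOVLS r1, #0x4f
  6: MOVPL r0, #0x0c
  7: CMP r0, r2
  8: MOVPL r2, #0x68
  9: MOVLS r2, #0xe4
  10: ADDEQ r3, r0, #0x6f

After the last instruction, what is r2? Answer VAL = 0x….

[0] flags=0000 → (cmp)
[1] flags=0000 GE?T → r1=0xc2
[2] flags=0000 NE?T → r1=0xe7
[3] flags=0000 NE?T → r1=0xfa
[4] flags=1010 → (cmp)
[5] flags=1010 LS?F → skip
[6] flags=1010 PL?F → skip
[7] flags=0010 → (cmp)
[8] flags=0010 PL?T → r2=0x68
[9] flags=0010 LS?F → skip
[10] flags=0010 EQ?F → skip

VAL = 0x68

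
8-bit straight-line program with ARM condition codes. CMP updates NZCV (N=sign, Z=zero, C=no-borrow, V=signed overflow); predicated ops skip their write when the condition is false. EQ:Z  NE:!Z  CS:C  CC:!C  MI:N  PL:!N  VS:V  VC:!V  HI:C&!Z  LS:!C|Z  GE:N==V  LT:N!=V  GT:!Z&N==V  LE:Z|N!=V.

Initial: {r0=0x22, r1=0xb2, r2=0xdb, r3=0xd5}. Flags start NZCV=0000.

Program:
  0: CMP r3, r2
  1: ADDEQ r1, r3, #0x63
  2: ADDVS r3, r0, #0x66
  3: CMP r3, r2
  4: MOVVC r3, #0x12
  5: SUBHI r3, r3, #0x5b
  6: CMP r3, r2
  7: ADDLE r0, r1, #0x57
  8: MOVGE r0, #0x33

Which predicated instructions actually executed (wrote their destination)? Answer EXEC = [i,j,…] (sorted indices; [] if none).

EXEC = [4,8]

[0] flags=1000 → (cmp)
[1] flags=1000 EQ?F → skip
[2] flags=1000 VS?F → skip
[3] flags=1000 → (cmp)
[4] flags=1000 VC?T → r3=0x12
[5] flags=1000 HI?F → skip
[6] flags=0000 → (cmp)
[7] flags=0000 LE?F → skip
[8] flags=0000 GE?T → r0=0x33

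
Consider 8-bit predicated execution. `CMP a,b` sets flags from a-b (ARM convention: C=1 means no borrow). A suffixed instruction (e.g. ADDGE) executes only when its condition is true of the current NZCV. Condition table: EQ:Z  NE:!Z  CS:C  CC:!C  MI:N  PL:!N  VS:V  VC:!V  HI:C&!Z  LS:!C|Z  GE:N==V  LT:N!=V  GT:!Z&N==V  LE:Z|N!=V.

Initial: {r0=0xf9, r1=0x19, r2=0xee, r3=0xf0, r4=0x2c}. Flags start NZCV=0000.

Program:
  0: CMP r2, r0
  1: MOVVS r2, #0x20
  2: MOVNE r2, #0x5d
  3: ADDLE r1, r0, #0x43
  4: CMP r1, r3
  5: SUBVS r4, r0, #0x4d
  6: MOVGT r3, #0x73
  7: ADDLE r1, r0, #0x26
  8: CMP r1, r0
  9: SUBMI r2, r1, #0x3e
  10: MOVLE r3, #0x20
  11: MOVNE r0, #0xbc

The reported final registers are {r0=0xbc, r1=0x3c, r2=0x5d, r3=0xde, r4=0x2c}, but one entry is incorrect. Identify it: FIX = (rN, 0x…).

[0] flags=1000 → (cmp)
[1] flags=1000 VS?F → skip
[2] flags=1000 NE?T → r2=0x5d
[3] flags=1000 LE?T → r1=0x3c
[4] flags=0000 → (cmp)
[5] flags=0000 VS?F → skip
[6] flags=0000 GT?T → r3=0x73
[7] flags=0000 LE?F → skip
[8] flags=0000 → (cmp)
[9] flags=0000 MI?F → skip
[10] flags=0000 LE?F → skip
[11] flags=0000 NE?T → r0=0xbc

FIX = (r3, 0x73)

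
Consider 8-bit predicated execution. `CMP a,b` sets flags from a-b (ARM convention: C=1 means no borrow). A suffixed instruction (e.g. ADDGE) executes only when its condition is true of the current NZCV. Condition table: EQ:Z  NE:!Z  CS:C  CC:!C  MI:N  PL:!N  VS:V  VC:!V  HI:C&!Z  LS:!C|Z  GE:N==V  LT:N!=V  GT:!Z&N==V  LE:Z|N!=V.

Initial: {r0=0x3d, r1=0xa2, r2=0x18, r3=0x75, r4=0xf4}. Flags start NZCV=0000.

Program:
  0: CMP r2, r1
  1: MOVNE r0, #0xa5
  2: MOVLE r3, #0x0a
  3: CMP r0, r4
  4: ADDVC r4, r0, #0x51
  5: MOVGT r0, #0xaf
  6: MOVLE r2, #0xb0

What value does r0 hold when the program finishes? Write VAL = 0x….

VAL = 0xa5

0: ✓ CMP  NZCV=0000
1: ✓ MOVNE  r0←0xa5
2: · MOVLE
3: ✓ CMP  NZCV=1000
4: ✓ ADDVC  r4←0xf6
5: · MOVGT
6: ✓ MOVLE  r2←0xb0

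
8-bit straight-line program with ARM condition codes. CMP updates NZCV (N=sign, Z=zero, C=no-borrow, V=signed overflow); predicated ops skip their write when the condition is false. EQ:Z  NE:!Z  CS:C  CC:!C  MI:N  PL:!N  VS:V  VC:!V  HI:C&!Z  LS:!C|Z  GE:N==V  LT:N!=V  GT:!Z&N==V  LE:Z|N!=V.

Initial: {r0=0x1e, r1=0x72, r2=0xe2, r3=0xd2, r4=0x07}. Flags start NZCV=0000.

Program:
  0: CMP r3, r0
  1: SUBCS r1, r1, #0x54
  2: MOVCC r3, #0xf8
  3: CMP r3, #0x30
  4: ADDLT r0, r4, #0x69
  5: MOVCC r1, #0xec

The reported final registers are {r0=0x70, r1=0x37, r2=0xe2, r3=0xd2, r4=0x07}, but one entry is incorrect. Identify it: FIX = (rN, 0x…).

FIX = (r1, 0x1e)

[0] flags=1010 → (cmp)
[1] flags=1010 CS?T → r1=0x1e
[2] flags=1010 CC?F → skip
[3] flags=1010 → (cmp)
[4] flags=1010 LT?T → r0=0x70
[5] flags=1010 CC?F → skip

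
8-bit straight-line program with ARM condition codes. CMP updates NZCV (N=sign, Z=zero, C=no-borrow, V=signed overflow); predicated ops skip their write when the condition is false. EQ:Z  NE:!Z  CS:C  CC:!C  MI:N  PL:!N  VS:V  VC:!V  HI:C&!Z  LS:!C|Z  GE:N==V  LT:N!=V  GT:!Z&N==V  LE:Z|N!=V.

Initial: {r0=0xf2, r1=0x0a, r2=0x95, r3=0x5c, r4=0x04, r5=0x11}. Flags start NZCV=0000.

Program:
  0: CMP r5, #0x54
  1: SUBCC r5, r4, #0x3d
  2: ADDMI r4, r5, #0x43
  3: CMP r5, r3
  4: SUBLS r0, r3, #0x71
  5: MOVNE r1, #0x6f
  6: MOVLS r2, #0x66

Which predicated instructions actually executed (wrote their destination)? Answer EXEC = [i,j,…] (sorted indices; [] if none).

[0] flags=1000 → (cmp)
[1] flags=1000 CC?T → r5=0xc7
[2] flags=1000 MI?T → r4=0x0a
[3] flags=0011 → (cmp)
[4] flags=0011 LS?F → skip
[5] flags=0011 NE?T → r1=0x6f
[6] flags=0011 LS?F → skip

EXEC = [1,2,5]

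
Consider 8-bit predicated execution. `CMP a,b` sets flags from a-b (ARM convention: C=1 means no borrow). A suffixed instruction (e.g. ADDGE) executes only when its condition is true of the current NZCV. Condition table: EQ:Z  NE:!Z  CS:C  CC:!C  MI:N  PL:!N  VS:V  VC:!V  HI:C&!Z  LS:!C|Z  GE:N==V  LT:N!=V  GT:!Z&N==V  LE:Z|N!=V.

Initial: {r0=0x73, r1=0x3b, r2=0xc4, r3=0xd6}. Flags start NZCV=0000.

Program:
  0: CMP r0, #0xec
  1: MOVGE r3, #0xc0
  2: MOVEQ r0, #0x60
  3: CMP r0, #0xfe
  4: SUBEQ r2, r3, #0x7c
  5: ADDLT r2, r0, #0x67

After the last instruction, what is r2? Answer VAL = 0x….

VAL = 0xc4

[0] flags=1001 → (cmp)
[1] flags=1001 GE?T → r3=0xc0
[2] flags=1001 EQ?F → skip
[3] flags=0000 → (cmp)
[4] flags=0000 EQ?F → skip
[5] flags=0000 LT?F → skip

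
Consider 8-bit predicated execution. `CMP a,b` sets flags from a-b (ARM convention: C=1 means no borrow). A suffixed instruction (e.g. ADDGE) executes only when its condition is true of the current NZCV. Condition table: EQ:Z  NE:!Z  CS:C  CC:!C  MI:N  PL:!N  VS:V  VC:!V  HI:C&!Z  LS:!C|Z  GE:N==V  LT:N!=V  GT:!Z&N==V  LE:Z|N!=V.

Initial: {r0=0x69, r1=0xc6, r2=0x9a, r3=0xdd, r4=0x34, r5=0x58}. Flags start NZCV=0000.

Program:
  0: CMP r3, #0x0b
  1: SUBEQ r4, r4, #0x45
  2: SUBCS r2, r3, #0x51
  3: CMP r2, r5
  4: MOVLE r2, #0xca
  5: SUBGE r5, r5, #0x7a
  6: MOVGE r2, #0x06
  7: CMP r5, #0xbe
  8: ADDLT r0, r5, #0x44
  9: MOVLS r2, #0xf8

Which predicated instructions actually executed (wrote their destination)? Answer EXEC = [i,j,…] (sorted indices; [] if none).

0: ✓ CMP  NZCV=1010
1: · SUBEQ
2: ✓ SUBCS  r2←0x8c
3: ✓ CMP  NZCV=0011
4: ✓ MOVLE  r2←0xca
5: · SUBGE
6: · MOVGE
7: ✓ CMP  NZCV=1001
8: · ADDLT
9: ✓ MOVLS  r2←0xf8

EXEC = [2,4,9]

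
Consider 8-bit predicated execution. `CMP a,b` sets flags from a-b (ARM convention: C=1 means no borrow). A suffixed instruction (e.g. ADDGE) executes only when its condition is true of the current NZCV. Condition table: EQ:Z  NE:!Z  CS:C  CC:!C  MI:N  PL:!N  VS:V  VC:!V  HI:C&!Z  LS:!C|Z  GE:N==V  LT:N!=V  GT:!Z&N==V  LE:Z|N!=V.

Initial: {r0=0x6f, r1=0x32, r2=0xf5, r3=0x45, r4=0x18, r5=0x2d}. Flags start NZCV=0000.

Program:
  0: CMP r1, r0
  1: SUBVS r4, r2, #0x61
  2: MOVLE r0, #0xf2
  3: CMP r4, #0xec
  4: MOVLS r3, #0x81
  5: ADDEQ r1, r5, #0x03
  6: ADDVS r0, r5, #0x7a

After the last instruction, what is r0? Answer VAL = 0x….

VAL = 0xf2

[0] flags=1000 → (cmp)
[1] flags=1000 VS?F → skip
[2] flags=1000 LE?T → r0=0xf2
[3] flags=0000 → (cmp)
[4] flags=0000 LS?T → r3=0x81
[5] flags=0000 EQ?F → skip
[6] flags=0000 VS?F → skip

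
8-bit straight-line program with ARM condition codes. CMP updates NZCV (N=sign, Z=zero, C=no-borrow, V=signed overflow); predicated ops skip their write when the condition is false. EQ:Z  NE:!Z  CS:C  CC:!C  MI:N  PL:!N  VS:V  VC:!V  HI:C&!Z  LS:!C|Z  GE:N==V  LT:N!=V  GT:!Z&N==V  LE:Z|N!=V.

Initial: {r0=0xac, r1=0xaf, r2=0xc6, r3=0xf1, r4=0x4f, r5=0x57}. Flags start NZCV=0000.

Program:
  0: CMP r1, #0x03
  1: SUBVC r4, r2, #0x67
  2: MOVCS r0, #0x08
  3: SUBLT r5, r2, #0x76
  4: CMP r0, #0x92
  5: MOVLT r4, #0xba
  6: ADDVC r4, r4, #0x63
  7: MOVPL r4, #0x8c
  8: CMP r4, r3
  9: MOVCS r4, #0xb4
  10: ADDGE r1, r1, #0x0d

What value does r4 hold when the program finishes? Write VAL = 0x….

[0] flags=1010 → (cmp)
[1] flags=1010 VC?T → r4=0x5f
[2] flags=1010 CS?T → r0=0x08
[3] flags=1010 LT?T → r5=0x50
[4] flags=0000 → (cmp)
[5] flags=0000 LT?F → skip
[6] flags=0000 VC?T → r4=0xc2
[7] flags=0000 PL?T → r4=0x8c
[8] flags=1000 → (cmp)
[9] flags=1000 CS?F → skip
[10] flags=1000 GE?F → skip

VAL = 0x8c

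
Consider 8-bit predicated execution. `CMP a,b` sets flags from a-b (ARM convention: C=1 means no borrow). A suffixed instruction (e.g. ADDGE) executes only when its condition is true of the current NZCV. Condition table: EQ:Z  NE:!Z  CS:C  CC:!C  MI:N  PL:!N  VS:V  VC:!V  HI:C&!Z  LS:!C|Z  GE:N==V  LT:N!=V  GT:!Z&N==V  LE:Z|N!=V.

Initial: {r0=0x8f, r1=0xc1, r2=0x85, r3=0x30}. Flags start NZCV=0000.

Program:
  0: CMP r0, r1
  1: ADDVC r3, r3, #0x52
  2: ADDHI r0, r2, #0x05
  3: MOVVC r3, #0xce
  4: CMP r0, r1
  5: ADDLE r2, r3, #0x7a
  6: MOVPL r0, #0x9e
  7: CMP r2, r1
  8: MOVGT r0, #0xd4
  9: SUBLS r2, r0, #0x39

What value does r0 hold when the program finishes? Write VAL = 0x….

VAL = 0xd4

[0] flags=1000 → (cmp)
[1] flags=1000 VC?T → r3=0x82
[2] flags=1000 HI?F → skip
[3] flags=1000 VC?T → r3=0xce
[4] flags=1000 → (cmp)
[5] flags=1000 LE?T → r2=0x48
[6] flags=1000 PL?F → skip
[7] flags=1001 → (cmp)
[8] flags=1001 GT?T → r0=0xd4
[9] flags=1001 LS?T → r2=0x9b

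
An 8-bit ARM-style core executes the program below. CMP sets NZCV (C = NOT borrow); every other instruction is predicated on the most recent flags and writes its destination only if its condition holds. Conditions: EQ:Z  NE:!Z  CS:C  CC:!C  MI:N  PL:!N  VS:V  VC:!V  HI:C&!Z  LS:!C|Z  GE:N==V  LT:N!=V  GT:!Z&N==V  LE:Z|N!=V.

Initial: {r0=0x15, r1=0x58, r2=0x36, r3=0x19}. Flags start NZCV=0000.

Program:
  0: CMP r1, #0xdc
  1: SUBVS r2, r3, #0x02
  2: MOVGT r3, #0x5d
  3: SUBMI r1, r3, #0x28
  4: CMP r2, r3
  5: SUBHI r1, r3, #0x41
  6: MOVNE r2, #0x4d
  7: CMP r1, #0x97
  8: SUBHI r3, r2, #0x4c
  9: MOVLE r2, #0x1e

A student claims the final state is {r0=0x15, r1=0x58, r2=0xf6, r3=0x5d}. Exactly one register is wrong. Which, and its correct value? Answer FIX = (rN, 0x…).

FIX = (r2, 0x4d)

0: ✓ CMP  NZCV=0000
1: · SUBVS
2: ✓ MOVGT  r3←0x5d
3: · SUBMI
4: ✓ CMP  NZCV=1000
5: · SUBHI
6: ✓ MOVNE  r2←0x4d
7: ✓ CMP  NZCV=1001
8: · SUBHI
9: · MOVLE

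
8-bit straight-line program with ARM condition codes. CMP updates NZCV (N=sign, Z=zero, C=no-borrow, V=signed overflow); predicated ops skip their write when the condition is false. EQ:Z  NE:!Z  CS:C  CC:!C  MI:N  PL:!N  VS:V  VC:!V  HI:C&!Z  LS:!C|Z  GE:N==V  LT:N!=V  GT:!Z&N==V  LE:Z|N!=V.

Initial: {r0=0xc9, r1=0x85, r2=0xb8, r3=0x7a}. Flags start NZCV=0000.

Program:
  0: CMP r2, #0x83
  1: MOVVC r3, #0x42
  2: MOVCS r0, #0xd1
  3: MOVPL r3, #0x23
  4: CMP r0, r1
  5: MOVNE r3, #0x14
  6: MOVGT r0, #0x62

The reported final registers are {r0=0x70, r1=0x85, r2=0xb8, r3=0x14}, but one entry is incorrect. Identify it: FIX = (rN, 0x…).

FIX = (r0, 0x62)

0: ✓ CMP  NZCV=0010
1: ✓ MOVVC  r3←0x42
2: ✓ MOVCS  r0←0xd1
3: ✓ MOVPL  r3←0x23
4: ✓ CMP  NZCV=0010
5: ✓ MOVNE  r3←0x14
6: ✓ MOVGT  r0←0x62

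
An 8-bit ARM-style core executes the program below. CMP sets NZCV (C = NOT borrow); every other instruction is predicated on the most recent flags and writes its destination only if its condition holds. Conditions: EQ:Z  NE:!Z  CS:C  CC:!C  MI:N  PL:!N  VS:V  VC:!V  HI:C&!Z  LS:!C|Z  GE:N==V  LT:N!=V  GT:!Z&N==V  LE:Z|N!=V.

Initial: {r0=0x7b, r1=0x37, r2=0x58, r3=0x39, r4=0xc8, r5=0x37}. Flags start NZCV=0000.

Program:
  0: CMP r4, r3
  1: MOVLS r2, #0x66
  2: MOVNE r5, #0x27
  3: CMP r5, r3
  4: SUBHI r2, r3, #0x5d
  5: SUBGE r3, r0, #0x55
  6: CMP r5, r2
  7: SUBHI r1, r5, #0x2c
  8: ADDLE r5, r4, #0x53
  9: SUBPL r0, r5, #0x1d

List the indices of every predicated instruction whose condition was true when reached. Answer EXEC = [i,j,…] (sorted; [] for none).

EXEC = [2,8]

0: ✓ CMP  NZCV=1010
1: · MOVLS
2: ✓ MOVNE  r5←0x27
3: ✓ CMP  NZCV=1000
4: · SUBHI
5: · SUBGE
6: ✓ CMP  NZCV=1000
7: · SUBHI
8: ✓ ADDLE  r5←0x1b
9: · SUBPL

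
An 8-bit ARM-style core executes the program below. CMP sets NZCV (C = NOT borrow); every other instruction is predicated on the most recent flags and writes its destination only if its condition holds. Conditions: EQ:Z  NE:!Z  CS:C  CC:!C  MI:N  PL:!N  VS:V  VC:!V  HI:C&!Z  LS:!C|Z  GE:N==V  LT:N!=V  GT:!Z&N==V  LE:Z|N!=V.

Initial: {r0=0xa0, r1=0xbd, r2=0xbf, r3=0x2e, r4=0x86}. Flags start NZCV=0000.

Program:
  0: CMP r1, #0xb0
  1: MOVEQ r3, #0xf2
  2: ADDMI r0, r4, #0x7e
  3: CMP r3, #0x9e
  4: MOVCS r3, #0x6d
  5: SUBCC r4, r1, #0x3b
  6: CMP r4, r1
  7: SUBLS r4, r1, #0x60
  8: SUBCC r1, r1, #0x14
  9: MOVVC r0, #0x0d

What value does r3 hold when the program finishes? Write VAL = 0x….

VAL = 0x2e

[0] flags=0010 → (cmp)
[1] flags=0010 EQ?F → skip
[2] flags=0010 MI?F → skip
[3] flags=1001 → (cmp)
[4] flags=1001 CS?F → skip
[5] flags=1001 CC?T → r4=0x82
[6] flags=1000 → (cmp)
[7] flags=1000 LS?T → r4=0x5d
[8] flags=1000 CC?T → r1=0xa9
[9] flags=1000 VC?T → r0=0x0d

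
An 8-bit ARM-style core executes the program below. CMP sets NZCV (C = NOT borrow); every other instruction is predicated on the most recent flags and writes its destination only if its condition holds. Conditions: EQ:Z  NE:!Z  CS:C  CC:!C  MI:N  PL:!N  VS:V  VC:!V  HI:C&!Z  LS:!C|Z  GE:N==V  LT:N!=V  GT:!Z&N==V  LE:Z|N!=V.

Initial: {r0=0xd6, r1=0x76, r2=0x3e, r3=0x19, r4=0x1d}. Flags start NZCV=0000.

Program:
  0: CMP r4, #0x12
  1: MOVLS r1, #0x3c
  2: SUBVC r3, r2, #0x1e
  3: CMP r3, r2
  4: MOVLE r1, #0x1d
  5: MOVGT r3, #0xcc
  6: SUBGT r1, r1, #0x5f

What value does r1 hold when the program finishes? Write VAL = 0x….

VAL = 0x1d

0: ✓ CMP  NZCV=0010
1: · MOVLS
2: ✓ SUBVC  r3←0x20
3: ✓ CMP  NZCV=1000
4: ✓ MOVLE  r1←0x1d
5: · MOVGT
6: · SUBGT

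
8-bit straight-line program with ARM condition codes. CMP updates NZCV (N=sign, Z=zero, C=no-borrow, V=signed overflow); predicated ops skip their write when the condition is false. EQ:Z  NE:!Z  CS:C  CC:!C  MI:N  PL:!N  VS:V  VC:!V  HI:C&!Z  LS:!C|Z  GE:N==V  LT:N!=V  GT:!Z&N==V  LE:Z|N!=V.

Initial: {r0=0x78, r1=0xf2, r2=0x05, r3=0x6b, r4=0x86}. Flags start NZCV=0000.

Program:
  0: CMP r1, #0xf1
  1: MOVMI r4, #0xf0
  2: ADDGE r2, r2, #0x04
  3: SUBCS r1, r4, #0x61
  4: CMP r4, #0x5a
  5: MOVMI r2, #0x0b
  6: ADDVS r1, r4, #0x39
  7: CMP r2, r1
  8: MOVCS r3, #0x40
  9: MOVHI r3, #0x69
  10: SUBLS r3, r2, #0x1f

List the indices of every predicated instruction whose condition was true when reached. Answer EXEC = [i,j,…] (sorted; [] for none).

EXEC = [2,3,6,10]

[0] flags=0010 → (cmp)
[1] flags=0010 MI?F → skip
[2] flags=0010 GE?T → r2=0x09
[3] flags=0010 CS?T → r1=0x25
[4] flags=0011 → (cmp)
[5] flags=0011 MI?F → skip
[6] flags=0011 VS?T → r1=0xbf
[7] flags=0000 → (cmp)
[8] flags=0000 CS?F → skip
[9] flags=0000 HI?F → skip
[10] flags=0000 LS?T → r3=0xea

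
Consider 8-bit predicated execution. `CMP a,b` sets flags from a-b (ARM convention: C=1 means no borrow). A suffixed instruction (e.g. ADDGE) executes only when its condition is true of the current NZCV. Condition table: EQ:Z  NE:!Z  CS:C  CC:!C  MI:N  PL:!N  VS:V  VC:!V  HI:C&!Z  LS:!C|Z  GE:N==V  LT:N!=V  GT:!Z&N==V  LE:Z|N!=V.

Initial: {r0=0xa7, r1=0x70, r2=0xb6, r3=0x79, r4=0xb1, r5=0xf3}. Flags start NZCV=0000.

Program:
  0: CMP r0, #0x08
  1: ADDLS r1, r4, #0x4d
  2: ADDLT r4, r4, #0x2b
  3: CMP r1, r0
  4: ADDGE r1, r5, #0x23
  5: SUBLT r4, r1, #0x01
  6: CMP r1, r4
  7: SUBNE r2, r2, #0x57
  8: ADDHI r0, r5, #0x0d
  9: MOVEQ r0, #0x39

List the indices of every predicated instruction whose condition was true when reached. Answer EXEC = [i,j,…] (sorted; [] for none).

[0] flags=1010 → (cmp)
[1] flags=1010 LS?F → skip
[2] flags=1010 LT?T → r4=0xdc
[3] flags=1001 → (cmp)
[4] flags=1001 GE?T → r1=0x16
[5] flags=1001 LT?F → skip
[6] flags=0000 → (cmp)
[7] flags=0000 NE?T → r2=0x5f
[8] flags=0000 HI?F → skip
[9] flags=0000 EQ?F → skip

EXEC = [2,4,7]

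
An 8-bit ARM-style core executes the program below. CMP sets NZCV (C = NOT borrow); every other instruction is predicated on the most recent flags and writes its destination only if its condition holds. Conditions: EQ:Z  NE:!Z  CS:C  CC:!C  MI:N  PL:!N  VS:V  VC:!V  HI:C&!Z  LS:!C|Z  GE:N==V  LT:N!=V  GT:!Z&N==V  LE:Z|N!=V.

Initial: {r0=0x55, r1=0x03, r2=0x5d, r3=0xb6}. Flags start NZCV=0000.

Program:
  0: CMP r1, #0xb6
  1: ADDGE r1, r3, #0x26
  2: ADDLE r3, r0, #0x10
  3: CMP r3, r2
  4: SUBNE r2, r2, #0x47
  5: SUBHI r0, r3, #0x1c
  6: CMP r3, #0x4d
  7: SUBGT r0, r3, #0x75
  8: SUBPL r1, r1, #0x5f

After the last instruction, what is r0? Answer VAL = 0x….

0: ✓ CMP  NZCV=0000
1: ✓ ADDGE  r1←0xdc
2: · ADDLE
3: ✓ CMP  NZCV=0011
4: ✓ SUBNE  r2←0x16
5: ✓ SUBHI  r0←0x9a
6: ✓ CMP  NZCV=0011
7: · SUBGT
8: ✓ SUBPL  r1←0x7d

VAL = 0x9a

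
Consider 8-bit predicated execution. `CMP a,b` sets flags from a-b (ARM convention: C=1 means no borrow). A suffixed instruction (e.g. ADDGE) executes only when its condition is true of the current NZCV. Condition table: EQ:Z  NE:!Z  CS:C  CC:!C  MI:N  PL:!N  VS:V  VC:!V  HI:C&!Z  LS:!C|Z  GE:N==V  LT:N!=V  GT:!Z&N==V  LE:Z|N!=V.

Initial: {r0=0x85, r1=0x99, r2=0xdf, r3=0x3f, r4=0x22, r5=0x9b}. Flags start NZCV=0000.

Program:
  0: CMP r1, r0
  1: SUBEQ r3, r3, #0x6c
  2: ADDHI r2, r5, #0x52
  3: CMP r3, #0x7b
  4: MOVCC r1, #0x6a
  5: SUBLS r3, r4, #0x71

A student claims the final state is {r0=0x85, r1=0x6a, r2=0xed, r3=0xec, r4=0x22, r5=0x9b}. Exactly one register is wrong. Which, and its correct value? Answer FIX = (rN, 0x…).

FIX = (r3, 0xb1)

[0] flags=0010 → (cmp)
[1] flags=0010 EQ?F → skip
[2] flags=0010 HI?T → r2=0xed
[3] flags=1000 → (cmp)
[4] flags=1000 CC?T → r1=0x6a
[5] flags=1000 LS?T → r3=0xb1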